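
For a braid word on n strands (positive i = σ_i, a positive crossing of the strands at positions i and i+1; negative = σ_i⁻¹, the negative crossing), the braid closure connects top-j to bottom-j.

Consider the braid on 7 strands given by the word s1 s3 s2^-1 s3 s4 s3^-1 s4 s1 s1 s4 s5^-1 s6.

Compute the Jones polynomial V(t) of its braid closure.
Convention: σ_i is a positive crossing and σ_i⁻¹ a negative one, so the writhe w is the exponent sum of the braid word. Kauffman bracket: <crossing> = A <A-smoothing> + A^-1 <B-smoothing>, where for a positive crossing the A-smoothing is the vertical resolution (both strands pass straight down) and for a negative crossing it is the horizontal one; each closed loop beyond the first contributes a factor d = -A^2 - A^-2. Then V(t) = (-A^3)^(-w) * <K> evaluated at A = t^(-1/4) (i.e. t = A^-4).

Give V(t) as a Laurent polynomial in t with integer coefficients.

The presented braid s1 s3 s2^-1 s3 s4 s3^-1 s4 s1 s1 s4 s5^-1 s6 on 7 strands reduces by inverse Markov moves (closure unchanged at each step):
  Destabilize: the word has the form β·s6 where s6 occurs only as the final letter (β ∈ B_6); drop it and the last strand → 6 strands.
  Destabilize: the word has the form β·s5^-1 where s5^-1 occurs only as the final letter (β ∈ B_5); drop it and the last strand → 5 strands.
Reduced to β = s1 s3 s2^-1 s3 s4 s3^-1 s4 s1 s1 s4 on 5 strands, 10 crossings.
Compute on β:
Braid: s1 s3 s2^-1 s3 s4 s3^-1 s4 s1 s1 s4 on 5 strands, 10 crossings.
Writhe w = (#positive) - (#negative) = 8 - 2 = 6.
Enumerate smoothing states for the bracket polynomial. There are 2^10 = 1024 states.
For each crossing: s=0 is the vertical smoothing, s=1 horizontal. Crossing k contributes A^(sign_k * (1 - 2*s_k)); loop factor d = -A^2 - A^-2.
Tabulate the states by total A-exponent and number of loops L (A-exp: L × count):
  A^10: L=3 ×1
  A^8: L=2 ×6, L=4 ×4
  A^6: L=1 ×9, L=3 ×32, L=5 ×4
  A^4: L=2 ×70, L=4 ×49, L=6 ×1
  A^2: L=1 ×30, L=3 ×149, L=5 ×31
  A^0: L=2 ×99, L=4 ×144, L=6 ×9
  A^-2: L=3 ×136, L=5 ×73, L=7 ×1
  A^-4: L=4 ×101, L=6 ×19
  A^-6: L=5 ×43, L=7 ×2
  A^-8: L=6 ×10
  A^-10: L=7 ×1
Each group contributes A^e * Σ count * d^(L-1):
Powers of d = -A^2 - A^-2: d^2 = A^4 + 2 + A^-4; d^3 = -A^6 - 3*A^2 - 3*A^-2 - A^-6; d^4 = A^8 + 4*A^4 + 6 + 4*A^-4 + A^-8; d^5 = -A^10 - 5*A^6 - 10*A^2 - 10*A^-2 - 5*A^-6 - A^-10; d^6 = A^12 + 6*A^8 + 15*A^4 + 20 + 15*A^-4 + 6*A^-8 + A^-12.
  A^10 * (d^2) = A^14 + 2*A^10 + A^6
  A^8 * (6*d + 4*d^3) = -4*A^14 - 18*A^10 - 18*A^6 - 4*A^2
  A^6 * (9 + 32*d^2 + 4*d^4) = 4*A^14 + 48*A^10 + 97*A^6 + 48*A^2 + 4*A^-2
  A^4 * (70*d + 49*d^3 + d^5) = -A^14 - 54*A^10 - 227*A^6 - 227*A^2 - 54*A^-2 - A^-6
  A^2 * (30 + 149*d^2 + 31*d^4) = 31*A^10 + 273*A^6 + 514*A^2 + 273*A^-2 + 31*A^-6
  A^0 * (99*d + 144*d^3 + 9*d^5) = -9*A^10 - 189*A^6 - 621*A^2 - 621*A^-2 - 189*A^-6 - 9*A^-10
  A^-2 * (136*d^2 + 73*d^4 + d^6) = A^10 + 79*A^6 + 443*A^2 + 730*A^-2 + 443*A^-6 + 79*A^-10 + A^-14
  A^-4 * (101*d^3 + 19*d^5) = -19*A^6 - 196*A^2 - 493*A^-2 - 493*A^-6 - 196*A^-10 - 19*A^-14
  A^-6 * (43*d^4 + 2*d^6) = 2*A^6 + 55*A^2 + 202*A^-2 + 298*A^-6 + 202*A^-10 + 55*A^-14 + 2*A^-18
  A^-8 * (10*d^5) = -10*A^2 - 50*A^-2 - 100*A^-6 - 100*A^-10 - 50*A^-14 - 10*A^-18
  A^-10 * (d^6) = A^2 + 6*A^-2 + 15*A^-6 + 20*A^-10 + 15*A^-14 + 6*A^-18 + A^-22
Summing the groups: <K> = A^10 - A^6 + 3*A^2 - 3*A^-2 + 4*A^-6 - 4*A^-10 + 2*A^-14 - 2*A^-18 + A^-22
Normalise by the writhe: (-A^3)^(-w) = (-A^3)^(-6) = A^-18, so f(A) = A^-18 * <K> = A^-8 - A^-12 + 3*A^-16 - 3*A^-20 + 4*A^-24 - 4*A^-28 + 2*A^-32 - 2*A^-36 + A^-40.
Substitute A = t^(-1/4), i.e. A^e → t^(-e/4): V(t) = t^10 - 2*t^9 + 2*t^8 - 4*t^7 + 4*t^6 - 3*t^5 + 3*t^4 - t^3 + t^2

Answer: t^10 - 2*t^9 + 2*t^8 - 4*t^7 + 4*t^6 - 3*t^5 + 3*t^4 - t^3 + t^2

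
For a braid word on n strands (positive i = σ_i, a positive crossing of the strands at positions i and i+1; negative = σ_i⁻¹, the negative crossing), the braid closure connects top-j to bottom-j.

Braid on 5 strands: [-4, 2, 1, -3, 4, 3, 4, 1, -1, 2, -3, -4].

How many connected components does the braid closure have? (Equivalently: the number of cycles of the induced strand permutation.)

Track the strand permutation on 5 strands, starting from identity.
  step 1: s4^-1 swaps positions 4,5 -> [1 2 3 5 4]
  step 2: s2 swaps positions 2,3 -> [1 3 2 5 4]
  step 3: s1 swaps positions 1,2 -> [3 1 2 5 4]
  step 4: s3^-1 swaps positions 3,4 -> [3 1 5 2 4]
  step 5: s4 swaps positions 4,5 -> [3 1 5 4 2]
  step 6: s3 swaps positions 3,4 -> [3 1 4 5 2]
  step 7: s4 swaps positions 4,5 -> [3 1 4 2 5]
  step 8: s1 swaps positions 1,2 -> [1 3 4 2 5]
  step 9: s1^-1 swaps positions 1,2 -> [3 1 4 2 5]
  step 10: s2 swaps positions 2,3 -> [3 4 1 2 5]
  step 11: s3^-1 swaps positions 3,4 -> [3 4 2 1 5]
  step 12: s4^-1 swaps positions 4,5 -> [3 4 2 5 1]
Final permutation (position -> original strand): [3 4 2 5 1]
Closure components = cycle count of this permutation = 1.

Answer: 1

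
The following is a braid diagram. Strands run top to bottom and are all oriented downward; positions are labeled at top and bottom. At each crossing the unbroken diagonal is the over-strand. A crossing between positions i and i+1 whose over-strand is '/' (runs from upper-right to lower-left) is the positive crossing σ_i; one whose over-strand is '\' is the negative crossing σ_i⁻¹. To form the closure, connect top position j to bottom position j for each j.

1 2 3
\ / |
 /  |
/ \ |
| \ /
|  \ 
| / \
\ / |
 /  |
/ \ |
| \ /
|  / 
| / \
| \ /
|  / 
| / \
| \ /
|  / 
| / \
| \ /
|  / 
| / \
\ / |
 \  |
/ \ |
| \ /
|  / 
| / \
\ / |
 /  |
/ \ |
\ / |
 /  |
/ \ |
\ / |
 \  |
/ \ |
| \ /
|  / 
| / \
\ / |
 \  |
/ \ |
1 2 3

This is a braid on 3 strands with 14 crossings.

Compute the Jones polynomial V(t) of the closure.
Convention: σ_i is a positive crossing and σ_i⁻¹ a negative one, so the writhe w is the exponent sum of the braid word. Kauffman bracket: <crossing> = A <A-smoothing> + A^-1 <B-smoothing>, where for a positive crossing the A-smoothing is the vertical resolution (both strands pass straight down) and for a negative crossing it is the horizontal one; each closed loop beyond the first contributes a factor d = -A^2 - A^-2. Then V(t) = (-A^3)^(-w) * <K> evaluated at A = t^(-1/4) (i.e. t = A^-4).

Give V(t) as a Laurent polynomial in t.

-t^9 + t^8 - 2*t^7 + 3*t^6 - 2*t^5 + 2*t^4 - t^3 + t^2

Derivation:
Reading the diagram top to bottom ('/'-over between positions i,i+1 = s_i, '\'-over = s_i^-1): braid word = s1 s2^-1 s1 s2 s2 s2 s2 s1^-1 s2 s1 s1 s1^-1 s2 s1^-1.
The presented braid s1 s2^-1 s1 s2 s2 s2 s2 s1^-1 s2 s1 s1 s1^-1 s2 s1^-1 on 3 strands reduces by inverse Markov moves (closure unchanged at each step):
  Deconjugate: the word is γ·β·γ⁻¹ with γ = s1 (prefix) and γ⁻¹ = s1^-1 (suffix); strip both.
  Deconjugate: the word is γ·β·γ⁻¹ with γ = s2^-1 s1 (prefix) and γ⁻¹ = s1^-1 s2 (suffix); strip both.
Reduced to β = s2 s2 s2 s2 s1^-1 s2 s1 s1 on 3 strands, 8 crossings.
Compute on β:
Braid: s2 s2 s2 s2 s1^-1 s2 s1 s1 on 3 strands, 8 crossings.
Writhe w = (#positive) - (#negative) = 7 - 1 = 6.
Enumerate smoothing states for the bracket polynomial. There are 2^8 = 256 states.
For each crossing: s=0 is the vertical smoothing, s=1 horizontal. Crossing k contributes A^(sign_k * (1 - 2*s_k)); loop factor d = -A^2 - A^-2.
Tabulate the states by total A-exponent and number of loops L (A-exp: L × count):
  A^8: L=2 ×1
  A^6: L=1 ×5, L=3 ×3
  A^4: L=2 ×27, L=4 ×1
  A^2: L=1 ×18, L=3 ×38
  A^0: L=2 ×41, L=4 ×29
  A^-2: L=3 ×44, L=5 ×12
  A^-4: L=4 ×26, L=6 ×2
  A^-6: L=5 ×8
  A^-8: L=6 ×1
Each group contributes A^e * Σ count * d^(L-1):
Powers of d = -A^2 - A^-2: d^2 = A^4 + 2 + A^-4; d^3 = -A^6 - 3*A^2 - 3*A^-2 - A^-6; d^4 = A^8 + 4*A^4 + 6 + 4*A^-4 + A^-8; d^5 = -A^10 - 5*A^6 - 10*A^2 - 10*A^-2 - 5*A^-6 - A^-10.
  A^8 * (d) = -A^10 - A^6
  A^6 * (5 + 3*d^2) = 3*A^10 + 11*A^6 + 3*A^2
  A^4 * (27*d + d^3) = -A^10 - 30*A^6 - 30*A^2 - A^-2
  A^2 * (18 + 38*d^2) = 38*A^6 + 94*A^2 + 38*A^-2
  A^0 * (41*d + 29*d^3) = -29*A^6 - 128*A^2 - 128*A^-2 - 29*A^-6
  A^-2 * (44*d^2 + 12*d^4) = 12*A^6 + 92*A^2 + 160*A^-2 + 92*A^-6 + 12*A^-10
  A^-4 * (26*d^3 + 2*d^5) = -2*A^6 - 36*A^2 - 98*A^-2 - 98*A^-6 - 36*A^-10 - 2*A^-14
  A^-6 * (8*d^4) = 8*A^2 + 32*A^-2 + 48*A^-6 + 32*A^-10 + 8*A^-14
  A^-8 * (d^5) = -A^2 - 5*A^-2 - 10*A^-6 - 10*A^-10 - 5*A^-14 - A^-18
Summing the groups: <K> = A^10 - A^6 + 2*A^2 - 2*A^-2 + 3*A^-6 - 2*A^-10 + A^-14 - A^-18
Normalise by the writhe: (-A^3)^(-w) = (-A^3)^(-6) = A^-18, so f(A) = A^-18 * <K> = A^-8 - A^-12 + 2*A^-16 - 2*A^-20 + 3*A^-24 - 2*A^-28 + A^-32 - A^-36.
Substitute A = t^(-1/4), i.e. A^e → t^(-e/4): V(t) = -t^9 + t^8 - 2*t^7 + 3*t^6 - 2*t^5 + 2*t^4 - t^3 + t^2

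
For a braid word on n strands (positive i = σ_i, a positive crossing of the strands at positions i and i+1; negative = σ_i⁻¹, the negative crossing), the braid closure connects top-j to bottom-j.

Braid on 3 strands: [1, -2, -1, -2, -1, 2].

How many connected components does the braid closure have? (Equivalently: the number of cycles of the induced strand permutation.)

Track the strand permutation on 3 strands, starting from identity.
  step 1: s1 swaps positions 1,2 -> [2 1 3]
  step 2: s2^-1 swaps positions 2,3 -> [2 3 1]
  step 3: s1^-1 swaps positions 1,2 -> [3 2 1]
  step 4: s2^-1 swaps positions 2,3 -> [3 1 2]
  step 5: s1^-1 swaps positions 1,2 -> [1 3 2]
  step 6: s2 swaps positions 2,3 -> [1 2 3]
Final permutation (position -> original strand): [1 2 3]
Closure components = cycle count of this permutation = 3.

Answer: 3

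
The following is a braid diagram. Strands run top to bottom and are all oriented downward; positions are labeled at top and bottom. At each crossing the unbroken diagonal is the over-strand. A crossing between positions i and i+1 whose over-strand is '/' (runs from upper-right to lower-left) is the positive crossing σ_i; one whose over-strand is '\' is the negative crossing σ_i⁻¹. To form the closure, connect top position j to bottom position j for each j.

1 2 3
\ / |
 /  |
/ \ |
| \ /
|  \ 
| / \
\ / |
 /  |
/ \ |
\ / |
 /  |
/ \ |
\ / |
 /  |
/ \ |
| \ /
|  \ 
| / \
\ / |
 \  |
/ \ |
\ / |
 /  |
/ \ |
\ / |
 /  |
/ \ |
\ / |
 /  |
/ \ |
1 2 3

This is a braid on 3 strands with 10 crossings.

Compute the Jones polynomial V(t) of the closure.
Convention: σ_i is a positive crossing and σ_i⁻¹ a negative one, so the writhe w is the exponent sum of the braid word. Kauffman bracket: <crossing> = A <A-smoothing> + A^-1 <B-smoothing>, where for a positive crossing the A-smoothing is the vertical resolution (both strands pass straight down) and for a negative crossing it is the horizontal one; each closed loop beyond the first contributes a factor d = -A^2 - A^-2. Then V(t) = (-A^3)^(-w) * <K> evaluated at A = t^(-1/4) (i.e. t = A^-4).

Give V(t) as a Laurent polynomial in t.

Reading the diagram top to bottom ('/'-over between positions i,i+1 = s_i, '\'-over = s_i^-1): braid word = s1 s2^-1 s1 s1 s1 s2^-1 s1^-1 s1 s1 s1.
First cancel adjacent σ_i σ_i⁻¹ pairs (Reidemeister II — same braid, same closure): s1 s2^-1 s1 s1 s1 s2^-1 s1^-1 s1 s1 s1 → s1 s2^-1 s1 s1 s1 s2^-1 s1 s1.
Braid: s1 s2^-1 s1 s1 s1 s2^-1 s1 s1 on 3 strands, 8 crossings.
Writhe w = (#positive) - (#negative) = 6 - 2 = 4.
Computing the Kauffman bracket via state sum. There are 2^8 = 256 states.
Smooth each crossing (0=||, 1=⌣⌢); contribution A^(Σ sign_k(1-2s_k)) * d^(L-1).
Tabulate the states by total A-exponent and number of loops L (A-exp: L × count):
  A^8: L=3 ×1
  A^6: L=2 ×8
  A^4: L=1 ×21, L=3 ×7
  A^2: L=2 ×54, L=4 ×2
  A^0: L=3 ×70
  A^-2: L=4 ×56
  A^-4: L=5 ×28
  A^-6: L=6 ×8
  A^-8: L=7 ×1
Each group contributes A^e * Σ count * d^(L-1):
Powers of d = -A^2 - A^-2: d^2 = A^4 + 2 + A^-4; d^3 = -A^6 - 3*A^2 - 3*A^-2 - A^-6; d^4 = A^8 + 4*A^4 + 6 + 4*A^-4 + A^-8; d^5 = -A^10 - 5*A^6 - 10*A^2 - 10*A^-2 - 5*A^-6 - A^-10; d^6 = A^12 + 6*A^8 + 15*A^4 + 20 + 15*A^-4 + 6*A^-8 + A^-12.
  A^8 * (d^2) = A^12 + 2*A^8 + A^4
  A^6 * (8*d) = -8*A^8 - 8*A^4
  A^4 * (21 + 7*d^2) = 7*A^8 + 35*A^4 + 7
  A^2 * (54*d + 2*d^3) = -2*A^8 - 60*A^4 - 60 - 2*A^-4
  A^0 * (70*d^2) = 70*A^4 + 140 + 70*A^-4
  A^-2 * (56*d^3) = -56*A^4 - 168 - 168*A^-4 - 56*A^-8
  A^-4 * (28*d^4) = 28*A^4 + 112 + 168*A^-4 + 112*A^-8 + 28*A^-12
  A^-6 * (8*d^5) = -8*A^4 - 40 - 80*A^-4 - 80*A^-8 - 40*A^-12 - 8*A^-16
  A^-8 * (d^6) = A^4 + 6 + 15*A^-4 + 20*A^-8 + 15*A^-12 + 6*A^-16 + A^-20
Summing the groups: <K> = A^12 - A^8 + 3*A^4 - 3 + 3*A^-4 - 4*A^-8 + 3*A^-12 - 2*A^-16 + A^-20
Normalise by the writhe: (-A^3)^(-w) = (-A^3)^(-4) = A^-12, so f(A) = A^-12 * <K> = 1 - A^-4 + 3*A^-8 - 3*A^-12 + 3*A^-16 - 4*A^-20 + 3*A^-24 - 2*A^-28 + A^-32.
Substitute A = t^(-1/4), i.e. A^e → t^(-e/4): V(t) = t^8 - 2*t^7 + 3*t^6 - 4*t^5 + 3*t^4 - 3*t^3 + 3*t^2 - t + 1

Answer: t^8 - 2*t^7 + 3*t^6 - 4*t^5 + 3*t^4 - 3*t^3 + 3*t^2 - t + 1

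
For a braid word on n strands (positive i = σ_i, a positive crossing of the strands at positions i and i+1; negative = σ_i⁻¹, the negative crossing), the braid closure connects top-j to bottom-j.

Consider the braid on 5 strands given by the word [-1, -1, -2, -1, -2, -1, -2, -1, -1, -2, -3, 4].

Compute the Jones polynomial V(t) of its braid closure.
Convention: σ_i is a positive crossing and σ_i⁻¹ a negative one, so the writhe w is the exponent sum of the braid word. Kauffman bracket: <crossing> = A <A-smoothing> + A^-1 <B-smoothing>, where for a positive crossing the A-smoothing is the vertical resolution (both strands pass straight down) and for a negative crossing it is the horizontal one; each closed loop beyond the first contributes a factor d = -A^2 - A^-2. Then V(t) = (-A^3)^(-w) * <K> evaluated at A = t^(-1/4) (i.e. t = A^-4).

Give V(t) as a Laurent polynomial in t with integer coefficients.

The presented braid s1^-1 s1^-1 s2^-1 s1^-1 s2^-1 s1^-1 s2^-1 s1^-1 s1^-1 s2^-1 s3^-1 s4 on 5 strands reduces by inverse Markov moves (closure unchanged at each step):
  Destabilize: the word has the form β·s4 where s4 occurs only as the final letter (β ∈ B_4); drop it and the last strand → 4 strands.
  Destabilize: the word has the form β·s3^-1 where s3^-1 occurs only as the final letter (β ∈ B_3); drop it and the last strand → 3 strands.
Reduced to β = s1^-1 s1^-1 s2^-1 s1^-1 s2^-1 s1^-1 s2^-1 s1^-1 s1^-1 s2^-1 on 3 strands, 10 crossings.
Compute on β:
Braid: s1^-1 s1^-1 s2^-1 s1^-1 s2^-1 s1^-1 s2^-1 s1^-1 s1^-1 s2^-1 on 3 strands, 10 crossings.
Writhe w = (#positive) - (#negative) = 0 - 10 = -10.
Enumerate smoothing states for the bracket polynomial. There are 2^10 = 1024 states.
For each crossing: s=0 is the vertical smoothing, s=1 horizontal. Crossing k contributes A^(sign_k * (1 - 2*s_k)); loop factor d = -A^2 - A^-2.
Tabulate the states by total A-exponent and number of loops L (A-exp: L × count):
  A^10: L=3 ×1
  A^8: L=2 ×4, L=4 ×6
  A^6: L=1 ×4, L=3 ×30, L=5 ×11
  A^4: L=2 ×48, L=4 ×65, L=6 ×7
  A^2: L=1 ×24, L=3 ×140, L=5 ×45, L=7 ×1
  A^0: L=2 ×129, L=4 ×117, L=6 ×6
  A^-2: L=1 ×43, L=3 ×151, L=5 ×16
  A^-4: L=2 ×96, L=4 ×24
  A^-6: L=1 ×24, L=3 ×21
  A^-8: L=2 ×10
  A^-10: L=3 ×1
Each group contributes A^e * Σ count * d^(L-1):
Powers of d = -A^2 - A^-2: d^2 = A^4 + 2 + A^-4; d^3 = -A^6 - 3*A^2 - 3*A^-2 - A^-6; d^4 = A^8 + 4*A^4 + 6 + 4*A^-4 + A^-8; d^5 = -A^10 - 5*A^6 - 10*A^2 - 10*A^-2 - 5*A^-6 - A^-10; d^6 = A^12 + 6*A^8 + 15*A^4 + 20 + 15*A^-4 + 6*A^-8 + A^-12.
  A^10 * (d^2) = A^14 + 2*A^10 + A^6
  A^8 * (4*d + 6*d^3) = -6*A^14 - 22*A^10 - 22*A^6 - 6*A^2
  A^6 * (4 + 30*d^2 + 11*d^4) = 11*A^14 + 74*A^10 + 130*A^6 + 74*A^2 + 11*A^-2
  A^4 * (48*d + 65*d^3 + 7*d^5) = -7*A^14 - 100*A^10 - 313*A^6 - 313*A^2 - 100*A^-2 - 7*A^-6
  A^2 * (24 + 140*d^2 + 45*d^4 + d^6) = A^14 + 51*A^10 + 335*A^6 + 594*A^2 + 335*A^-2 + 51*A^-6 + A^-10
  A^0 * (129*d + 117*d^3 + 6*d^5) = -6*A^10 - 147*A^6 - 540*A^2 - 540*A^-2 - 147*A^-6 - 6*A^-10
  A^-2 * (43 + 151*d^2 + 16*d^4) = 16*A^6 + 215*A^2 + 441*A^-2 + 215*A^-6 + 16*A^-10
  A^-4 * (96*d + 24*d^3) = -24*A^2 - 168*A^-2 - 168*A^-6 - 24*A^-10
  A^-6 * (24 + 21*d^2) = 21*A^-2 + 66*A^-6 + 21*A^-10
  A^-8 * (10*d) = -10*A^-6 - 10*A^-10
  A^-10 * (d^2) = A^-6 + 2*A^-10 + A^-14
Summing the groups: <K> = -A^10 + A^-6 + A^-14
Normalise by the writhe: (-A^3)^(-w) = (-A^3)^(10) = A^30, so f(A) = A^30 * <K> = -A^40 + A^24 + A^16.
Substitute A = t^(-1/4), i.e. A^e → t^(-e/4): V(t) = t^-4 + t^-6 - t^-10

Answer: t^-4 + t^-6 - t^-10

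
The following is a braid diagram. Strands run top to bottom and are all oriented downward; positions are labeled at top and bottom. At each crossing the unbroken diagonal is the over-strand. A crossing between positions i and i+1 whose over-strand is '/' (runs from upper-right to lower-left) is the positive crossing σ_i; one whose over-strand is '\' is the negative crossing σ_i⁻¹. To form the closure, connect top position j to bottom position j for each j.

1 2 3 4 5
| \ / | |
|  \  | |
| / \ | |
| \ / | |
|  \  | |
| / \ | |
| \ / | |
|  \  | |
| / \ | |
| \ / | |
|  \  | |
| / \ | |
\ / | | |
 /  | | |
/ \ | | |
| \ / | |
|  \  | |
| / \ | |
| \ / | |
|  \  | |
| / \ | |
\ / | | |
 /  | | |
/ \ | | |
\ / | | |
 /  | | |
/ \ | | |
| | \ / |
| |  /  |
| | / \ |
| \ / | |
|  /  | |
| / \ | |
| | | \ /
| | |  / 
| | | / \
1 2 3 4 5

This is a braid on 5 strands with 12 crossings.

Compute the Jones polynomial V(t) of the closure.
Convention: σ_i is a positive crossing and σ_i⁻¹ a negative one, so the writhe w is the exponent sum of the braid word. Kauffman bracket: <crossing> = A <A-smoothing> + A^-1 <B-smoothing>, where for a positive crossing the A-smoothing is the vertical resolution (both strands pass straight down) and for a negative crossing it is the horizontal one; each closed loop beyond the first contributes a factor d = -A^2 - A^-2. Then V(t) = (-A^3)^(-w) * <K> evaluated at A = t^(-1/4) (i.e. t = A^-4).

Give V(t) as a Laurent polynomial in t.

Reading the diagram top to bottom ('/'-over between positions i,i+1 = s_i, '\'-over = s_i^-1): braid word = s2^-1 s2^-1 s2^-1 s2^-1 s1 s2^-1 s2^-1 s1 s1 s3 s2 s4.
The presented braid s2^-1 s2^-1 s2^-1 s2^-1 s1 s2^-1 s2^-1 s1 s1 s3 s2 s4 on 5 strands reduces by inverse Markov moves (closure unchanged at each step):
  Destabilize: the word has the form β·s4 where s4 occurs only as the final letter (β ∈ B_4); drop it and the last strand → 4 strands.
  Deconjugate: the word is γ·β·γ⁻¹ with γ = s2^-1 (prefix) and γ⁻¹ = s2 (suffix); strip both.
  Destabilize: the word has the form β·s3 where s3 occurs only as the final letter (β ∈ B_3); drop it and the last strand → 3 strands.
Reduced to β = s2^-1 s2^-1 s2^-1 s1 s2^-1 s2^-1 s1 s1 on 3 strands, 8 crossings.
Compute on β:
Braid: s2^-1 s2^-1 s2^-1 s1 s2^-1 s2^-1 s1 s1 on 3 strands, 8 crossings.
Writhe w = (#positive) - (#negative) = 3 - 5 = -2.
Computing the Kauffman bracket via state sum. There are 2^8 = 256 states.
Each crossing splits two ways (0=vertical, 1=horizontal). The state's weight is A^(#A-smoothings - #B-smoothings) * d^(loops - 1).
Tabulate the states by total A-exponent and number of loops L (A-exp: L × count):
  A^8: L=6 ×1
  A^6: L=5 ×8
  A^4: L=4 ×27, L=6 ×1
  A^2: L=3 ×50, L=5 ×6
  A^0: L=2 ×53, L=4 ×17
  A^-2: L=1 ×27, L=3 ×28, L=5 ×1
  A^-4: L=2 ×24, L=4 ×4
  A^-6: L=3 ×8
  A^-8: L=4 ×1
Each group contributes A^e * Σ count * d^(L-1):
Powers of d = -A^2 - A^-2: d^2 = A^4 + 2 + A^-4; d^3 = -A^6 - 3*A^2 - 3*A^-2 - A^-6; d^4 = A^8 + 4*A^4 + 6 + 4*A^-4 + A^-8; d^5 = -A^10 - 5*A^6 - 10*A^2 - 10*A^-2 - 5*A^-6 - A^-10.
  A^8 * (d^5) = -A^18 - 5*A^14 - 10*A^10 - 10*A^6 - 5*A^2 - A^-2
  A^6 * (8*d^4) = 8*A^14 + 32*A^10 + 48*A^6 + 32*A^2 + 8*A^-2
  A^4 * (27*d^3 + d^5) = -A^14 - 32*A^10 - 91*A^6 - 91*A^2 - 32*A^-2 - A^-6
  A^2 * (50*d^2 + 6*d^4) = 6*A^10 + 74*A^6 + 136*A^2 + 74*A^-2 + 6*A^-6
  A^0 * (53*d + 17*d^3) = -17*A^6 - 104*A^2 - 104*A^-2 - 17*A^-6
  A^-2 * (27 + 28*d^2 + d^4) = A^6 + 32*A^2 + 89*A^-2 + 32*A^-6 + A^-10
  A^-4 * (24*d + 4*d^3) = -4*A^2 - 36*A^-2 - 36*A^-6 - 4*A^-10
  A^-6 * (8*d^2) = 8*A^-2 + 16*A^-6 + 8*A^-10
  A^-8 * (d^3) = -A^-2 - 3*A^-6 - 3*A^-10 - A^-14
Summing the groups: <K> = -A^18 + 2*A^14 - 4*A^10 + 5*A^6 - 4*A^2 + 5*A^-2 - 3*A^-6 + 2*A^-10 - A^-14
Normalise by the writhe: (-A^3)^(-w) = (-A^3)^(2) = A^6, so f(A) = A^6 * <K> = -A^24 + 2*A^20 - 4*A^16 + 5*A^12 - 4*A^8 + 5*A^4 - 3 + 2*A^-4 - A^-8.
Substitute A = t^(-1/4), i.e. A^e → t^(-e/4): V(t) = -t^2 + 2*t - 3 + 5*t^-1 - 4*t^-2 + 5*t^-3 - 4*t^-4 + 2*t^-5 - t^-6

Answer: -t^2 + 2*t - 3 + 5*t^-1 - 4*t^-2 + 5*t^-3 - 4*t^-4 + 2*t^-5 - t^-6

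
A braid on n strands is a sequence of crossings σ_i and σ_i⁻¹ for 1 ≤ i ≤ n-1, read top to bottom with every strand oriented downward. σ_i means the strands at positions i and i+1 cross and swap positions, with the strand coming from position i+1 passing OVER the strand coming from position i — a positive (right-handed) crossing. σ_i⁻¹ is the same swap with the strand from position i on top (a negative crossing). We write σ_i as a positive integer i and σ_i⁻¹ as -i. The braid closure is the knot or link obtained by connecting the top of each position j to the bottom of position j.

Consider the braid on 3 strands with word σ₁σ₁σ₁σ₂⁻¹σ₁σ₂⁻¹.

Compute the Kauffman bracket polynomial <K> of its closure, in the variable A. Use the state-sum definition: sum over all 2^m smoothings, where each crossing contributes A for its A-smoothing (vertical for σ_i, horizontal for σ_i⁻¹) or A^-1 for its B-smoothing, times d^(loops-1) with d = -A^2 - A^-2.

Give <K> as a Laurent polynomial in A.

A^10 - A^6 + 2*A^2 - 2*A^-2 + 2*A^-6 - 2*A^-10 + A^-14

Derivation:
Braid: s1 s1 s1 s2^-1 s1 s2^-1 on 3 strands, 6 crossings.
Writhe w = (#positive) - (#negative) = 4 - 2 = 2.
Enumerate smoothing states for the bracket polynomial. There are 2^6 = 64 states.
Each crossing splits two ways (0=vertical, 1=horizontal). The state's weight is A^(#A-smoothings - #B-smoothings) * d^(loops - 1).
Tabulate the states by total A-exponent and number of loops L (A-exp: L × count):
  A^6: L=3 ×1
  A^4: L=2 ×6
  A^2: L=1 ×11, L=3 ×4
  A^0: L=2 ×19, L=4 ×1
  A^-2: L=3 ×15
  A^-4: L=4 ×6
  A^-6: L=5 ×1
Each group contributes A^e * Σ count * d^(L-1):
Powers of d = -A^2 - A^-2: d^2 = A^4 + 2 + A^-4; d^3 = -A^6 - 3*A^2 - 3*A^-2 - A^-6; d^4 = A^8 + 4*A^4 + 6 + 4*A^-4 + A^-8.
  A^6 * (d^2) = A^10 + 2*A^6 + A^2
  A^4 * (6*d) = -6*A^6 - 6*A^2
  A^2 * (11 + 4*d^2) = 4*A^6 + 19*A^2 + 4*A^-2
  A^0 * (19*d + d^3) = -A^6 - 22*A^2 - 22*A^-2 - A^-6
  A^-2 * (15*d^2) = 15*A^2 + 30*A^-2 + 15*A^-6
  A^-4 * (6*d^3) = -6*A^2 - 18*A^-2 - 18*A^-6 - 6*A^-10
  A^-6 * (d^4) = A^2 + 4*A^-2 + 6*A^-6 + 4*A^-10 + A^-14
Summing the groups: <K> = A^10 - A^6 + 2*A^2 - 2*A^-2 + 2*A^-6 - 2*A^-10 + A^-14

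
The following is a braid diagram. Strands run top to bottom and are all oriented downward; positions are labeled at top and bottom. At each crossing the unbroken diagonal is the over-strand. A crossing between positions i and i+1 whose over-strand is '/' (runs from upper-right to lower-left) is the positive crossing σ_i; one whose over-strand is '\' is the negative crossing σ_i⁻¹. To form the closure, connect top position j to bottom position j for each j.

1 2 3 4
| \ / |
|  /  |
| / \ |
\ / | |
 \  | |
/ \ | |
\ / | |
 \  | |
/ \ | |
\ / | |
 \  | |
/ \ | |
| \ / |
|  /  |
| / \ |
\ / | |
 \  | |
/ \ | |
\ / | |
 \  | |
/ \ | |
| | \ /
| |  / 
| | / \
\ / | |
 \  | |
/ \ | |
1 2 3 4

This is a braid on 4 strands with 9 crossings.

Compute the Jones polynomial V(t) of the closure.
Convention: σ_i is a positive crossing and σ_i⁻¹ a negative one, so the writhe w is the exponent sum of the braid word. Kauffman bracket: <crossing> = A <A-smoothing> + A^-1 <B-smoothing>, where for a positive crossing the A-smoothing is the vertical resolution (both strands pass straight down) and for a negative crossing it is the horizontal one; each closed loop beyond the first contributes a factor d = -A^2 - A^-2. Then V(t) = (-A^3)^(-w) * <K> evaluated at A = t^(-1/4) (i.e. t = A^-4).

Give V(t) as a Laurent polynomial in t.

1 - t^-1 + 3*t^-2 - 3*t^-3 + 3*t^-4 - 4*t^-5 + 3*t^-6 - 2*t^-7 + t^-8

Derivation:
Reading the diagram top to bottom ('/'-over between positions i,i+1 = s_i, '\'-over = s_i^-1): braid word = s2 s1^-1 s1^-1 s1^-1 s2 s1^-1 s1^-1 s3 s1^-1.
Braid: s2 s1^-1 s1^-1 s1^-1 s2 s1^-1 s1^-1 s3 s1^-1 on 4 strands, 9 crossings.
Writhe w = (#positive) - (#negative) = 3 - 6 = -3.
Computing the Kauffman bracket via state sum. There are 2^9 = 512 states.
Smooth each crossing (0=||, 1=⌣⌢); contribution A^(Σ sign_k(1-2s_k)) * d^(L-1).
Tabulate the states by total A-exponent and number of loops L (A-exp: L × count):
  A^9: L=8 ×1
  A^7: L=7 ×9
  A^5: L=6 ×36
  A^3: L=5 ×84
  A^1: L=4 ×126
  A^-1: L=3 ×124, L=5 ×2
  A^-3: L=2 ×75, L=4 ×9
  A^-5: L=1 ×21, L=3 ×15
  A^-7: L=2 ×8, L=4 ×1
  A^-9: L=3 ×1
Each group contributes A^e * Σ count * d^(L-1):
Powers of d = -A^2 - A^-2: d^2 = A^4 + 2 + A^-4; d^3 = -A^6 - 3*A^2 - 3*A^-2 - A^-6; d^4 = A^8 + 4*A^4 + 6 + 4*A^-4 + A^-8; d^5 = -A^10 - 5*A^6 - 10*A^2 - 10*A^-2 - 5*A^-6 - A^-10; d^6 = A^12 + 6*A^8 + 15*A^4 + 20 + 15*A^-4 + 6*A^-8 + A^-12; d^7 = -A^14 - 7*A^10 - 21*A^6 - 35*A^2 - 35*A^-2 - 21*A^-6 - 7*A^-10 - A^-14.
  A^9 * (d^7) = -A^23 - 7*A^19 - 21*A^15 - 35*A^11 - 35*A^7 - 21*A^3 - 7*A^-1 - A^-5
  A^7 * (9*d^6) = 9*A^19 + 54*A^15 + 135*A^11 + 180*A^7 + 135*A^3 + 54*A^-1 + 9*A^-5
  A^5 * (36*d^5) = -36*A^15 - 180*A^11 - 360*A^7 - 360*A^3 - 180*A^-1 - 36*A^-5
  A^3 * (84*d^4) = 84*A^11 + 336*A^7 + 504*A^3 + 336*A^-1 + 84*A^-5
  A^1 * (126*d^3) = -126*A^7 - 378*A^3 - 378*A^-1 - 126*A^-5
  A^-1 * (124*d^2 + 2*d^4) = 2*A^7 + 132*A^3 + 260*A^-1 + 132*A^-5 + 2*A^-9
  A^-3 * (75*d + 9*d^3) = -9*A^3 - 102*A^-1 - 102*A^-5 - 9*A^-9
  A^-5 * (21 + 15*d^2) = 15*A^-1 + 51*A^-5 + 15*A^-9
  A^-7 * (8*d + d^3) = -A^-1 - 11*A^-5 - 11*A^-9 - A^-13
  A^-9 * (d^2) = A^-5 + 2*A^-9 + A^-13
Summing the groups: <K> = -A^23 + 2*A^19 - 3*A^15 + 4*A^11 - 3*A^7 + 3*A^3 - 3*A^-1 + A^-5 - A^-9
Normalise by the writhe: (-A^3)^(-w) = (-A^3)^(3) = -A^9, so f(A) = -A^9 * <K> = A^32 - 2*A^28 + 3*A^24 - 4*A^20 + 3*A^16 - 3*A^12 + 3*A^8 - A^4 + 1.
Substitute A = t^(-1/4), i.e. A^e → t^(-e/4): V(t) = 1 - t^-1 + 3*t^-2 - 3*t^-3 + 3*t^-4 - 4*t^-5 + 3*t^-6 - 2*t^-7 + t^-8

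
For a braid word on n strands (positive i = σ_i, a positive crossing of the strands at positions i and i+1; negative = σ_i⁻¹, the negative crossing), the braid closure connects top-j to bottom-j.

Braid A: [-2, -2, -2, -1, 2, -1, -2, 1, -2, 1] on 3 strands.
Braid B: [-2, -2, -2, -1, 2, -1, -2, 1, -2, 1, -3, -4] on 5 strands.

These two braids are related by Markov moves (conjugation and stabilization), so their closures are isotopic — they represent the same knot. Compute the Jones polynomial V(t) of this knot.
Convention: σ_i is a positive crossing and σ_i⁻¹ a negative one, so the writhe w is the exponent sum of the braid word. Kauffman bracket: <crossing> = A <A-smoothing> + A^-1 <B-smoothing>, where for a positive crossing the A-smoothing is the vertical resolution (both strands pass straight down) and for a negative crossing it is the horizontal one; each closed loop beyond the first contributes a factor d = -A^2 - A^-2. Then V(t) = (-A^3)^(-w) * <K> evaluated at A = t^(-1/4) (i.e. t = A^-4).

Markov-equivalent braids have isotopic closures, hence identical knot invariants. Strip the Markov moves from each word to reach a common short braid β, then compute V(t) once on β.
Braid A: s2^-1 s2^-1 s2^-1 s1^-1 s2 s1^-1 s2^-1 s1 s2^-1 s1 on 3 strands has no conjugating prefix/suffix or stabilization to strip; take β = s2^-1 s2^-1 s2^-1 s1^-1 s2 s1^-1 s2^-1 s1 s2^-1 s1.
Braid B: s2^-1 s2^-1 s2^-1 s1^-1 s2 s1^-1 s2^-1 s1 s2^-1 s1 s3^-1 s4^-1 on 5 strands reduces by inverse Markov moves (closure unchanged at each step):
  Destabilize: the word has the form β·s4^-1 where s4^-1 occurs only as the final letter (β ∈ B_4); drop it and the last strand → 4 strands.
  Destabilize: the word has the form β·s3^-1 where s3^-1 occurs only as the final letter (β ∈ B_3); drop it and the last strand → 3 strands.
Reduced to β = s2^-1 s2^-1 s2^-1 s1^-1 s2 s1^-1 s2^-1 s1 s2^-1 s1 on 3 strands, 10 crossings.
Both give the same β = s2^-1 s2^-1 s2^-1 s1^-1 s2 s1^-1 s2^-1 s1 s2^-1 s1 on 3 strands, so one state sum suffices:
Braid: s2^-1 s2^-1 s2^-1 s1^-1 s2 s1^-1 s2^-1 s1 s2^-1 s1 on 3 strands, 10 crossings.
Writhe w = (#positive) - (#negative) = 3 - 7 = -4.
Enumerate smoothing states for the bracket polynomial. There are 2^10 = 1024 states.
Smooth each crossing (0=||, 1=⌣⌢); contribution A^(Σ sign_k(1-2s_k)) * d^(L-1).
Tabulate the states by total A-exponent and number of loops L (A-exp: L × count):
  A^10: L=6 ×1
  A^8: L=5 ×10
  A^6: L=4 ×41, L=6 ×4
  A^4: L=3 ×88, L=5 ×31, L=7 ×1
  A^2: L=2 ×102, L=4 ×99, L=6 ×9
  A^0: L=1 ×54, L=3 ×162, L=5 ×36
  A^-2: L=2 ×134, L=4 ×74, L=6 ×2
  A^-4: L=1 ×30, L=3 ×82, L=5 ×8
  A^-6: L=2 ×32, L=4 ×13
  A^-8: L=1 ×3, L=3 ×7
  A^-10: L=2 ×1
Each group contributes A^e * Σ count * d^(L-1):
Powers of d = -A^2 - A^-2: d^2 = A^4 + 2 + A^-4; d^3 = -A^6 - 3*A^2 - 3*A^-2 - A^-6; d^4 = A^8 + 4*A^4 + 6 + 4*A^-4 + A^-8; d^5 = -A^10 - 5*A^6 - 10*A^2 - 10*A^-2 - 5*A^-6 - A^-10; d^6 = A^12 + 6*A^8 + 15*A^4 + 20 + 15*A^-4 + 6*A^-8 + A^-12.
  A^10 * (d^5) = -A^20 - 5*A^16 - 10*A^12 - 10*A^8 - 5*A^4 - 1
  A^8 * (10*d^4) = 10*A^16 + 40*A^12 + 60*A^8 + 40*A^4 + 10
  A^6 * (41*d^3 + 4*d^5) = -4*A^16 - 61*A^12 - 163*A^8 - 163*A^4 - 61 - 4*A^-4
  A^4 * (88*d^2 + 31*d^4 + d^6) = A^16 + 37*A^12 + 227*A^8 + 382*A^4 + 227 + 37*A^-4 + A^-8
  A^2 * (102*d + 99*d^3 + 9*d^5) = -9*A^12 - 144*A^8 - 489*A^4 - 489 - 144*A^-4 - 9*A^-8
  A^0 * (54 + 162*d^2 + 36*d^4) = 36*A^8 + 306*A^4 + 594 + 306*A^-4 + 36*A^-8
  A^-2 * (134*d + 74*d^3 + 2*d^5) = -2*A^8 - 84*A^4 - 376 - 376*A^-4 - 84*A^-8 - 2*A^-12
  A^-4 * (30 + 82*d^2 + 8*d^4) = 8*A^4 + 114 + 242*A^-4 + 114*A^-8 + 8*A^-12
  A^-6 * (32*d + 13*d^3) = -13 - 71*A^-4 - 71*A^-8 - 13*A^-12
  A^-8 * (3 + 7*d^2) = 7*A^-4 + 17*A^-8 + 7*A^-12
  A^-10 * (d) = -A^-8 - A^-12
Summing the groups: <K> = -A^20 + 2*A^16 - 3*A^12 + 4*A^8 - 5*A^4 + 5 - 3*A^-4 + 3*A^-8 - A^-12
Normalise by the writhe: (-A^3)^(-w) = (-A^3)^(4) = A^12, so f(A) = A^12 * <K> = -A^32 + 2*A^28 - 3*A^24 + 4*A^20 - 5*A^16 + 5*A^12 - 3*A^8 + 3*A^4 - 1.
Substitute A = t^(-1/4), i.e. A^e → t^(-e/4): V(t) = -1 + 3*t^-1 - 3*t^-2 + 5*t^-3 - 5*t^-4 + 4*t^-5 - 3*t^-6 + 2*t^-7 - t^-8

Answer: -1 + 3*t^-1 - 3*t^-2 + 5*t^-3 - 5*t^-4 + 4*t^-5 - 3*t^-6 + 2*t^-7 - t^-8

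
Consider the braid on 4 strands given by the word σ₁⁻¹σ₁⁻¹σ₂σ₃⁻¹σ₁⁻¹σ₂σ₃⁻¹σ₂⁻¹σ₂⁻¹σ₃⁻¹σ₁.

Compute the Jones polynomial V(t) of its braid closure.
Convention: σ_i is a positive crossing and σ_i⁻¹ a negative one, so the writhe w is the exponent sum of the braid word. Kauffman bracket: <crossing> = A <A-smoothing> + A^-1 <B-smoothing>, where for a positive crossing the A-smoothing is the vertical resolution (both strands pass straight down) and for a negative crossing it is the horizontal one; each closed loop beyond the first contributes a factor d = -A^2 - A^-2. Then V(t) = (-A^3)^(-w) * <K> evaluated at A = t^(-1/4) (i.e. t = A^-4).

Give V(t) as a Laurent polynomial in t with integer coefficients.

The presented braid s1^-1 s1^-1 s2 s3^-1 s1^-1 s2 s3^-1 s2^-1 s2^-1 s3^-1 s1 on 4 strands reduces by inverse Markov moves (closure unchanged at each step):
  Deconjugate: the word is γ·β·γ⁻¹ with γ = s1^-1 (prefix) and γ⁻¹ = s1 (suffix); strip both.
Reduced to β = s1^-1 s2 s3^-1 s1^-1 s2 s3^-1 s2^-1 s2^-1 s3^-1 on 4 strands, 9 crossings.
Compute on β:
Braid: s1^-1 s2 s3^-1 s1^-1 s2 s3^-1 s2^-1 s2^-1 s3^-1 on 4 strands, 9 crossings.
Writhe w = (#positive) - (#negative) = 2 - 7 = -5.
Computing the Kauffman bracket via state sum. There are 2^9 = 512 states.
For each crossing: s=0 is the vertical smoothing, s=1 horizontal. Crossing k contributes A^(sign_k * (1 - 2*s_k)); loop factor d = -A^2 - A^-2.
Tabulate the states by total A-exponent and number of loops L (A-exp: L × count):
  A^9: L=5 ×1
  A^7: L=4 ×9
  A^5: L=3 ×33, L=5 ×3
  A^3: L=2 ×59, L=4 ×25
  A^1: L=1 ×42, L=3 ×80, L=5 ×4
  A^-1: L=2 ×93, L=4 ×33
  A^-3: L=1 ×19, L=3 ×58, L=5 ×7
  A^-5: L=2 ×19, L=4 ×16, L=6 ×1
  A^-7: L=3 ×7, L=5 ×2
  A^-9: L=4 ×1
Each group contributes A^e * Σ count * d^(L-1):
Powers of d = -A^2 - A^-2: d^2 = A^4 + 2 + A^-4; d^3 = -A^6 - 3*A^2 - 3*A^-2 - A^-6; d^4 = A^8 + 4*A^4 + 6 + 4*A^-4 + A^-8; d^5 = -A^10 - 5*A^6 - 10*A^2 - 10*A^-2 - 5*A^-6 - A^-10.
  A^9 * (d^4) = A^17 + 4*A^13 + 6*A^9 + 4*A^5 + A
  A^7 * (9*d^3) = -9*A^13 - 27*A^9 - 27*A^5 - 9*A
  A^5 * (33*d^2 + 3*d^4) = 3*A^13 + 45*A^9 + 84*A^5 + 45*A + 3*A^-3
  A^3 * (59*d + 25*d^3) = -25*A^9 - 134*A^5 - 134*A - 25*A^-3
  A^1 * (42 + 80*d^2 + 4*d^4) = 4*A^9 + 96*A^5 + 226*A + 96*A^-3 + 4*A^-7
  A^-1 * (93*d + 33*d^3) = -33*A^5 - 192*A - 192*A^-3 - 33*A^-7
  A^-3 * (19 + 58*d^2 + 7*d^4) = 7*A^5 + 86*A + 177*A^-3 + 86*A^-7 + 7*A^-11
  A^-5 * (19*d + 16*d^3 + d^5) = -A^5 - 21*A - 77*A^-3 - 77*A^-7 - 21*A^-11 - A^-15
  A^-7 * (7*d^2 + 2*d^4) = 2*A + 15*A^-3 + 26*A^-7 + 15*A^-11 + 2*A^-15
  A^-9 * (d^3) = -A^-3 - 3*A^-7 - 3*A^-11 - A^-15
Summing the groups: <K> = A^17 - 2*A^13 + 3*A^9 - 4*A^5 + 4*A - 4*A^-3 + 3*A^-7 - 2*A^-11
Normalise by the writhe: (-A^3)^(-w) = (-A^3)^(5) = -A^15, so f(A) = -A^15 * <K> = -A^32 + 2*A^28 - 3*A^24 + 4*A^20 - 4*A^16 + 4*A^12 - 3*A^8 + 2*A^4.
Substitute A = t^(-1/4), i.e. A^e → t^(-e/4): V(t) = 2*t^-1 - 3*t^-2 + 4*t^-3 - 4*t^-4 + 4*t^-5 - 3*t^-6 + 2*t^-7 - t^-8

Answer: 2*t^-1 - 3*t^-2 + 4*t^-3 - 4*t^-4 + 4*t^-5 - 3*t^-6 + 2*t^-7 - t^-8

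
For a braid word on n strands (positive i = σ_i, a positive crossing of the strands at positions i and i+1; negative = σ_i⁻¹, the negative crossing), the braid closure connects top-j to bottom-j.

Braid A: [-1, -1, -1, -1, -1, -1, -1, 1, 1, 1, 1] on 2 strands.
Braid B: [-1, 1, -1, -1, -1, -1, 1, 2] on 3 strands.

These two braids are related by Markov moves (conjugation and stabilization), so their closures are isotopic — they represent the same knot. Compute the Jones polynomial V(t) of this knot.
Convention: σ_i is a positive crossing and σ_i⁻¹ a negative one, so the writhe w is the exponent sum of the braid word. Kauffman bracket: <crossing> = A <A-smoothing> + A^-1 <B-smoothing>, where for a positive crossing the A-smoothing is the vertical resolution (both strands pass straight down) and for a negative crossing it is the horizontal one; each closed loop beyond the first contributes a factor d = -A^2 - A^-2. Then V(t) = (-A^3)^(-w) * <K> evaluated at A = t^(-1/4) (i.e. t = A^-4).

Markov-equivalent braids have isotopic closures, hence identical knot invariants. Strip the Markov moves from each word to reach a common short braid β, then compute V(t) once on β.
Braid A: s1^-1 s1^-1 s1^-1 s1^-1 s1^-1 s1^-1 s1^-1 s1 s1 s1 s1 on 2 strands reduces by inverse Markov moves (closure unchanged at each step):
  Deconjugate: the word is γ·β·γ⁻¹ with γ = s1^-1 s1^-1 (prefix) and γ⁻¹ = s1 s1 (suffix); strip both.
  Deconjugate: the word is γ·β·γ⁻¹ with γ = s1^-1 s1^-1 (prefix) and γ⁻¹ = s1 s1 (suffix); strip both.
Reduced to β = s1^-1 s1^-1 s1^-1 on 2 strands, 3 crossings.
Braid B: s1^-1 s1 s1^-1 s1^-1 s1^-1 s1^-1 s1 s2 on 3 strands reduces by inverse Markov moves (closure unchanged at each step):
  Destabilize: the word has the form β·s2 where s2 occurs only as the final letter (β ∈ B_2); drop it and the last strand → 2 strands.
  Deconjugate: the word is γ·β·γ⁻¹ with γ = s1^-1 s1 (prefix) and γ⁻¹ = s1^-1 s1 (suffix); strip both.
Reduced to β = s1^-1 s1^-1 s1^-1 on 2 strands, 3 crossings.
Both give the same β = s1^-1 s1^-1 s1^-1 on 2 strands, so one state sum suffices:
Braid: s1^-1 s1^-1 s1^-1 on 2 strands, 3 crossings.
Writhe w = (#positive) - (#negative) = 0 - 3 = -3.
State-sum expansion of <K>. There are 2^3 = 8 states.
For each crossing: s=0 is the vertical smoothing, s=1 horizontal. Crossing k contributes A^(sign_k * (1 - 2*s_k)); loop factor d = -A^2 - A^-2.
  state 000: A-exp=-3, loops=2, term = A^-3 * d^1
  state 001: A-exp=-1, loops=1, term = A^-1 * d^0
  state 010: A-exp=-1, loops=1, term = A^-1 * d^0
  state 011: A-exp=+1, loops=2, term = A^1 * d^1
  state 100: A-exp=-1, loops=1, term = A^-1 * d^0
  state 101: A-exp=+1, loops=2, term = A^1 * d^1
  state 110: A-exp=+1, loops=2, term = A^1 * d^1
  state 111: A-exp=+3, loops=3, term = A^3 * d^2
Collect the terms by A-exponent (count of states per loop number):
Powers of d = -A^2 - A^-2: d^2 = A^4 + 2 + A^-4.
  A^3 * (d^2) = A^7 + 2*A^3 + A^-1
  A^1 * (3*d) = -3*A^3 - 3*A^-1
  A^-1 * (3) = 3*A^-1
  A^-3 * (d) = -A^-1 - A^-5
Summing the groups: <K> = A^7 - A^3 - A^-5
Normalise by the writhe: (-A^3)^(-w) = (-A^3)^(3) = -A^9, so f(A) = -A^9 * <K> = -A^16 + A^12 + A^4.
Substitute A = t^(-1/4), i.e. A^e → t^(-e/4): V(t) = t^-1 + t^-3 - t^-4

Answer: t^-1 + t^-3 - t^-4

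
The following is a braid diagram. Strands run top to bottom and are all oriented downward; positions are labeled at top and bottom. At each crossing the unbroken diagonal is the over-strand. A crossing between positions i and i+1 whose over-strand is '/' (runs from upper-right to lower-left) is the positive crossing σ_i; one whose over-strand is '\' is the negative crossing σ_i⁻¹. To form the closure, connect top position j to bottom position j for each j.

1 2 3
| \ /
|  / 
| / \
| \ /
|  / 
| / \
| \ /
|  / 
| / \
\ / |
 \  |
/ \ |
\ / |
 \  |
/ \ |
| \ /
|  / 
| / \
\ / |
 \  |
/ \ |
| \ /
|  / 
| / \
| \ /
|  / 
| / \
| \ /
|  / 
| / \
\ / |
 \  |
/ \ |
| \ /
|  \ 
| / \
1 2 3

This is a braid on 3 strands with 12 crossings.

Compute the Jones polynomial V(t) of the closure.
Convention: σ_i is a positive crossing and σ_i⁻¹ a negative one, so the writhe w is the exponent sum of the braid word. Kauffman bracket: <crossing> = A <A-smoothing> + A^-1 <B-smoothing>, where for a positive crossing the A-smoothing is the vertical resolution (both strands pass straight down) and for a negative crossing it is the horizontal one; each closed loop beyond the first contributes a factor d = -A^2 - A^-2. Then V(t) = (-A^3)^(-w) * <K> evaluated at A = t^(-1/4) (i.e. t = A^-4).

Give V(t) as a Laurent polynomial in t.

Reading the diagram top to bottom ('/'-over between positions i,i+1 = s_i, '\'-over = s_i^-1): braid word = s2 s2 s2 s1^-1 s1^-1 s2 s1^-1 s2 s2 s2 s1^-1 s2^-1.
The presented braid s2 s2 s2 s1^-1 s1^-1 s2 s1^-1 s2 s2 s2 s1^-1 s2^-1 on 3 strands reduces by inverse Markov moves (closure unchanged at each step):
  Deconjugate: the word is γ·β·γ⁻¹ with γ = s2 (prefix) and γ⁻¹ = s2^-1 (suffix); strip both.
Reduced to β = s2 s2 s1^-1 s1^-1 s2 s1^-1 s2 s2 s2 s1^-1 on 3 strands, 10 crossings.
Compute on β:
Braid: s2 s2 s1^-1 s1^-1 s2 s1^-1 s2 s2 s2 s1^-1 on 3 strands, 10 crossings.
Writhe w = (#positive) - (#negative) = 6 - 4 = 2.
State-sum expansion of <K>. There are 2^10 = 1024 states.
For each crossing: s=0 is the vertical smoothing, s=1 horizontal. Crossing k contributes A^(sign_k * (1 - 2*s_k)); loop factor d = -A^2 - A^-2.
Tabulate the states by total A-exponent and number of loops L (A-exp: L × count):
  A^10: L=5 ×1
  A^8: L=4 ×10
  A^6: L=3 ×41, L=5 ×4
  A^4: L=2 ×81, L=4 ×38, L=6 ×1
  A^2: L=1 ×71, L=3 ×117, L=5 ×22
  A^0: L=2 ×154, L=4 ×91, L=6 ×7
  A^-2: L=3 ×168, L=5 ×41, L=7 ×1
  A^-4: L=4 ×110, L=6 ×10
  A^-6: L=5 ×44, L=7 ×1
  A^-8: L=6 ×10
  A^-10: L=7 ×1
Each group contributes A^e * Σ count * d^(L-1):
Powers of d = -A^2 - A^-2: d^2 = A^4 + 2 + A^-4; d^3 = -A^6 - 3*A^2 - 3*A^-2 - A^-6; d^4 = A^8 + 4*A^4 + 6 + 4*A^-4 + A^-8; d^5 = -A^10 - 5*A^6 - 10*A^2 - 10*A^-2 - 5*A^-6 - A^-10; d^6 = A^12 + 6*A^8 + 15*A^4 + 20 + 15*A^-4 + 6*A^-8 + A^-12.
  A^10 * (d^4) = A^18 + 4*A^14 + 6*A^10 + 4*A^6 + A^2
  A^8 * (10*d^3) = -10*A^14 - 30*A^10 - 30*A^6 - 10*A^2
  A^6 * (41*d^2 + 4*d^4) = 4*A^14 + 57*A^10 + 106*A^6 + 57*A^2 + 4*A^-2
  A^4 * (81*d + 38*d^3 + d^5) = -A^14 - 43*A^10 - 205*A^6 - 205*A^2 - 43*A^-2 - A^-6
  A^2 * (71 + 117*d^2 + 22*d^4) = 22*A^10 + 205*A^6 + 437*A^2 + 205*A^-2 + 22*A^-6
  A^0 * (154*d + 91*d^3 + 7*d^5) = -7*A^10 - 126*A^6 - 497*A^2 - 497*A^-2 - 126*A^-6 - 7*A^-10
  A^-2 * (168*d^2 + 41*d^4 + d^6) = A^10 + 47*A^6 + 347*A^2 + 602*A^-2 + 347*A^-6 + 47*A^-10 + A^-14
  A^-4 * (110*d^3 + 10*d^5) = -10*A^6 - 160*A^2 - 430*A^-2 - 430*A^-6 - 160*A^-10 - 10*A^-14
  A^-6 * (44*d^4 + d^6) = A^6 + 50*A^2 + 191*A^-2 + 284*A^-6 + 191*A^-10 + 50*A^-14 + A^-18
  A^-8 * (10*d^5) = -10*A^2 - 50*A^-2 - 100*A^-6 - 100*A^-10 - 50*A^-14 - 10*A^-18
  A^-10 * (d^6) = A^2 + 6*A^-2 + 15*A^-6 + 20*A^-10 + 15*A^-14 + 6*A^-18 + A^-22
Summing the groups: <K> = A^18 - 3*A^14 + 6*A^10 - 8*A^6 + 11*A^2 - 12*A^-2 + 11*A^-6 - 9*A^-10 + 6*A^-14 - 3*A^-18 + A^-22
Normalise by the writhe: (-A^3)^(-w) = (-A^3)^(-2) = A^-6, so f(A) = A^-6 * <K> = A^12 - 3*A^8 + 6*A^4 - 8 + 11*A^-4 - 12*A^-8 + 11*A^-12 - 9*A^-16 + 6*A^-20 - 3*A^-24 + A^-28.
Substitute A = t^(-1/4), i.e. A^e → t^(-e/4): V(t) = t^7 - 3*t^6 + 6*t^5 - 9*t^4 + 11*t^3 - 12*t^2 + 11*t - 8 + 6*t^-1 - 3*t^-2 + t^-3

Answer: t^7 - 3*t^6 + 6*t^5 - 9*t^4 + 11*t^3 - 12*t^2 + 11*t - 8 + 6*t^-1 - 3*t^-2 + t^-3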